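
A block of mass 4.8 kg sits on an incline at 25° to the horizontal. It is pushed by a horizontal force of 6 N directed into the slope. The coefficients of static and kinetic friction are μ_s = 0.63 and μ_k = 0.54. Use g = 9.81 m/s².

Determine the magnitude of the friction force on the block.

f ≈ 14.5 N (up the incline)

Normal direction: N = m g cos θ + P sin θ = 45.21 N.
Parallel to the incline: P cos θ − m g sin θ = 5.438 − 19.9 = -14.46 N; the friction needed to balance this is 14.46 N acting up the slope.
Maximum static friction: μ_s N = 0.63 × 45.21 = 28.48 N.
|f_req| = 14.46 ≤ 28.48 N → the block is in equilibrium; friction equals the required value.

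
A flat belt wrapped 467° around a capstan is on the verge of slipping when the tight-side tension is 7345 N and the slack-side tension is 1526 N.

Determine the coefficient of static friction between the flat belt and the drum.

T₂/T₁ = e^{μβ} → μ = ln(T₂/T₁)/β.
β = 467° = 8.151 rad.
μ = ln(7345/1526)/8.151 = ln(4.813)/8.151 = 0.193.

μ ≈ 0.193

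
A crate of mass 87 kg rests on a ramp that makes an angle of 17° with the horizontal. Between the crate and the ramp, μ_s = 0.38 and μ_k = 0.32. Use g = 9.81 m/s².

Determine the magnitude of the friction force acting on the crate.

Normal force: N = m g cos θ = 87 × 9.81 × cos 17° = 816.2 N.
For equilibrium along the incline, friction must balance the weight component: f = m g sin θ = 249.5 N up the slope.
Static friction can supply at most μ_s N = 310.1 N.
Since |249.5| ≤ 310.1 N, static friction is sufficient; f equals the required value, not μ_s N.

f ≈ 250 N (up the incline)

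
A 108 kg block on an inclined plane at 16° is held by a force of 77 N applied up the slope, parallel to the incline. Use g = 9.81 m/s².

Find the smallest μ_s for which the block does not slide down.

μ_s,min ≈ 0.211

N = m g cos θ = 1018 N.
Friction must make up the shortfall along the incline: f = m g sin θ − P = 292 − 77 = 215 N.
At the threshold f = μ_s N, so μ_s,min = 215/1018 = 0.211.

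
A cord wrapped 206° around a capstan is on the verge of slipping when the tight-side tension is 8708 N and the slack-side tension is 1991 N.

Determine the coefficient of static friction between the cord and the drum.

μ ≈ 0.41

T₂/T₁ = e^{μβ} → μ = ln(T₂/T₁)/β.
β = 206° = 3.595 rad.
μ = ln(8708/1991)/3.595 = ln(4.374)/3.595 = 0.41.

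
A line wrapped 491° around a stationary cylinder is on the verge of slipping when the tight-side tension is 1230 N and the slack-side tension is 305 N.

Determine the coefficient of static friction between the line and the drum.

T₂/T₁ = e^{μβ} → μ = ln(T₂/T₁)/β.
β = 491° = 8.57 rad.
μ = ln(1230/305)/8.57 = ln(4.033)/8.57 = 0.163.

μ ≈ 0.163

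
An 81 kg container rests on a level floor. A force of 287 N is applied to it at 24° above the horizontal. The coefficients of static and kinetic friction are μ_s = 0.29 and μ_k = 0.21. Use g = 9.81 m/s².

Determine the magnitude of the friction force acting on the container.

f ≈ 142 N

N = m g − P sin α = 794.6 − 287×sin 24° = 677.9 N.
Horizontally, friction must balance P cos α = 262.2 N.
μ_s N = 0.29 × 677.9 = 196.6 N.
The required friction exceeds μ_s N, so the container moves and f = μ_k N = 142 N.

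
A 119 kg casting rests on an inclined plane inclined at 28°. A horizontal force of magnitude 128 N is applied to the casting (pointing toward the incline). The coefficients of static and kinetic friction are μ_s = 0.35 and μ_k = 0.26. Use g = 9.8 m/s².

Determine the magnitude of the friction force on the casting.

Resolve perpendicular to the incline: N = m g cos θ + P sin θ = 119×9.8×cos 28° + 128×sin 28° = 1090 N.
Parallel to the incline: P cos θ − m g sin θ = 113 − 547.5 = -434.5 N; the friction needed to balance this is 434.5 N acting up the slope.
Maximum static friction: μ_s N = 0.35 × 1090 = 381.4 N.
|f_req| = 434.5 > 381.4 N → the casting slides down the incline; f = μ_k N = 0.26 × 1090 = 283 N.

f ≈ 283 N (up the incline)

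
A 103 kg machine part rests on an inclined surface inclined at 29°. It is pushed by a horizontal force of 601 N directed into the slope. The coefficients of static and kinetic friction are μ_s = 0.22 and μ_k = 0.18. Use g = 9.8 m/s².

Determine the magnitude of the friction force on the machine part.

Resolve perpendicular to the incline: N = m g cos θ + P sin θ = 103×9.8×cos 29° + 601×sin 29° = 1174 N.
Parallel to the incline: P cos θ − m g sin θ = 525.6 − 489.4 = 36.28 N; the friction needed to balance this is 36.28 N acting down the slope.
Maximum static friction: μ_s N = 0.22 × 1174 = 258.3 N.
|f_req| = 36.28 ≤ 258.3 N → the machine part is in equilibrium; friction equals the required value.

f ≈ 36.3 N (down the incline)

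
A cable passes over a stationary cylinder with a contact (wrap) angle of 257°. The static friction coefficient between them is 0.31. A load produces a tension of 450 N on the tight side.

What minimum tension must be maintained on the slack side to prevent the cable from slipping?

Capstan equation at impending slip: T_tight/T_slack = e^{μβ}.
β = 257° = 4.485 rad; e^{μβ} = e^{0.31×4.485} = 4.017.
T_slack = T_tight / e^{μβ} = 450 / 4.017 = 112 N.

T_min ≈ 112 N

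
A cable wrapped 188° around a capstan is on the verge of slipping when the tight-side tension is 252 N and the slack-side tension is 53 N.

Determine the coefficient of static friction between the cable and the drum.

μ ≈ 0.475

T₂/T₁ = e^{μβ} → μ = ln(T₂/T₁)/β.
β = 188° = 3.281 rad.
μ = ln(252/53)/3.281 = ln(4.755)/3.281 = 0.475.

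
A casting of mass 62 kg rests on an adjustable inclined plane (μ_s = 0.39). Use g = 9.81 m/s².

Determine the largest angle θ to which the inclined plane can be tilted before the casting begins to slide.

θ_max ≈ 21.3°

At the slip threshold, m g sin θ = μ_s · m g cos θ, so tan θ = μ_s.
θ_max = arctan(0.39) = 21.3°.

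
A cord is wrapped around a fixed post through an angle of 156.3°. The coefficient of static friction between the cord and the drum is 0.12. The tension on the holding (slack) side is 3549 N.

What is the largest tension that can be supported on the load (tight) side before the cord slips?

T_max ≈ 4920 N

At impending slip the capstan equation gives T₂/T₁ = e^{μβ} with β in radians.
β = 156.3° × π/180 = 2.728 rad.
e^{μβ} = e^{0.12×2.728} = 1.387.
T₂ = T₁ · e^{μβ} = 3549 × 1.387 = 4920 N.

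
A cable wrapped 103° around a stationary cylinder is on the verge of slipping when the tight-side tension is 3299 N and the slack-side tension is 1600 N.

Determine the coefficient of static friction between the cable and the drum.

T₂/T₁ = e^{μβ} → μ = ln(T₂/T₁)/β.
β = 103° = 1.798 rad.
μ = ln(3299/1600)/1.798 = ln(2.062)/1.798 = 0.403.

μ ≈ 0.403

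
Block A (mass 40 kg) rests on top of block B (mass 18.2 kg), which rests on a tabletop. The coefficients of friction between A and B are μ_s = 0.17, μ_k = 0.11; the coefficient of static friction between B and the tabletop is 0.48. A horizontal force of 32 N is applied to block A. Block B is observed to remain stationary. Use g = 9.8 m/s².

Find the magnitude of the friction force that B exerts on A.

f ≈ 32 N

Normal force at the A–B interface: N₁ = m_A g = 392 N.
So the A–B interface can sustain at most μ_s N₁ = 66.64 N of static friction.
P = 32 N is within that limit, so A and B move together (both at rest); the A–B friction is simply f₁ = P = 32 N.
By Newton's third law B feels 32 N forward from A. With B stationary, the floor's static friction on B balances it: f₂ = 32 N (well within μ_s(m_A+m_B)g = 273.8 N).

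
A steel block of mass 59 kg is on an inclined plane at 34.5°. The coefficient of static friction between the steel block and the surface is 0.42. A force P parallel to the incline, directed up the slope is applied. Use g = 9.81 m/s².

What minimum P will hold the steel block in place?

The steel block tends to slide down (tan θ > μ_s), so at the point of impending slip friction acts up-slope at its limit: f = μ_s N.
P is parallel to the surface, so N = m g cos θ = 477 N.
Along the incline: P + μ_s N = m g sin θ, so P = 328 − 0.42×477 = 127 N.

P_min ≈ 127 N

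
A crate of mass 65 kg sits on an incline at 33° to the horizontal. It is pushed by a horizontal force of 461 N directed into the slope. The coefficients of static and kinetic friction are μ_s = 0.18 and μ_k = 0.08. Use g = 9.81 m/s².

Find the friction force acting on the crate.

f ≈ 39.3 N (down the incline)

Resolve perpendicular to the incline: N = m g cos θ + P sin θ = 65×9.81×cos 33° + 461×sin 33° = 785.9 N.
Along the incline, the net driving force (taking up-slope positive) is P cos θ − m g sin θ = 386.6 − 347.3 = 39.34 N, so equilibrium requires friction f = -39.34 N (down-slope).
Maximum static friction: μ_s N = 0.18 × 785.9 = 141.5 N.
|f_req| = 39.34 ≤ 141.5 N → the crate is in equilibrium; friction equals the required value.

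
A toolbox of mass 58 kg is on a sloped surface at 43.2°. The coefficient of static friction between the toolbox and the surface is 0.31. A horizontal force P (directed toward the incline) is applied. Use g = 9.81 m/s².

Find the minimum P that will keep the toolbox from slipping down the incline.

The toolbox tends to slide down (tan θ > μ_s), so at the point of impending slip friction acts up-slope at its limit: f = μ_s N.
Perpendicular to the incline: N = m g cos θ + P sin θ.
Along the incline: P cos θ + μ_s N = m g sin θ, i.e. P cos θ + μ_s (m g cos θ + P sin θ) = m g sin θ.
Solving, P (cos θ + μ_s sin θ) = m g (sin θ − μ_s cos θ), so P = 569×0.4586/0.9412 = 277 N.

P_min ≈ 277 N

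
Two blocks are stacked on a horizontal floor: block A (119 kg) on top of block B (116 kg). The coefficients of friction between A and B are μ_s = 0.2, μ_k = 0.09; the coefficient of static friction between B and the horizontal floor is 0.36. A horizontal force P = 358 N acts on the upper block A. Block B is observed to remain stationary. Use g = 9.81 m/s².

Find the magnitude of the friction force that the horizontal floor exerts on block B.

f ≈ 105 N

Between the blocks, N₁ = m_A g = 1167 N.
Maximum static friction on A from B: μ_s N₁ = 0.2×1167 = 233.5 N.
Since P = 358 N > 233.5 N, A slides on B; the A–B friction is kinetic: f₁ = μ_k N₁ = 0.09×1167 = 105 N.
B experiences an equal 105 N forward from A (third law). B is in equilibrium, so the floor supplies f₂ = 105 N of static friction (limit μ_s(m_A+m_B)g = 829.9 N, not exceeded).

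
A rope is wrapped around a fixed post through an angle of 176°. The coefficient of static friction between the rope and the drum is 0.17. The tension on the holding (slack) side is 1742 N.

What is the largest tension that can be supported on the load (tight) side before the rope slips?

At impending slip the capstan equation gives T₂/T₁ = e^{μβ} with β in radians.
β = 176° × π/180 = 3.072 rad.
e^{μβ} = e^{0.17×3.072} = 1.686.
T₂ = T₁ · e^{μβ} = 1742 × 1.686 = 2940 N.

T_max ≈ 2940 N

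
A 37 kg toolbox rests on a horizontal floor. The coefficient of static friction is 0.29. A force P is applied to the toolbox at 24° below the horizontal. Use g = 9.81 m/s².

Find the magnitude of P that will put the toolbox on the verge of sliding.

N = m g + P sin α (the push presses the toolbox into the horizontal floor).
At impending slip, P cos α = μ_s N = μ_s (m g + P sin α).
Solving: P (cos α − μ_s sin α) = μ_s m g → P = 0.29×363/(cos 24° − 0.29 sin 24°) = 105/0.7956 = 132 N.

P ≈ 132 N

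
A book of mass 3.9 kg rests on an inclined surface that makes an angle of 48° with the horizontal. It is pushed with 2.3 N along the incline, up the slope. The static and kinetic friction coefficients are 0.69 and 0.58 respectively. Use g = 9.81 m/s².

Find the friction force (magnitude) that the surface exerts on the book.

Normal force: N = m g cos θ = 3.9 × 9.81 × cos 48° = 25.6 N.
The friction needed for equilibrium is m g sin θ − P = 28.43 − 2.3 = 26.13 N, measured positive up-slope.
Static friction can supply at most μ_s N = 17.66 N.
|26.13| exceeds 17.66 N, so the book slips down-slope; friction is kinetic, f = μ_k N = 0.58×25.6 = 14.8 N.

f ≈ 14.8 N (up the incline)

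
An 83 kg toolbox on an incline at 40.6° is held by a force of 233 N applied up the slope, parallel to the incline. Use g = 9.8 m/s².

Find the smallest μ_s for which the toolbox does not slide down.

N = m g cos θ = 617.6 N.
Friction must make up the shortfall along the incline: f = m g sin θ − P = 529.3 − 233 = 296.3 N.
At the threshold f = μ_s N, so μ_s,min = 296.3/617.6 = 0.48.

μ_s,min ≈ 0.48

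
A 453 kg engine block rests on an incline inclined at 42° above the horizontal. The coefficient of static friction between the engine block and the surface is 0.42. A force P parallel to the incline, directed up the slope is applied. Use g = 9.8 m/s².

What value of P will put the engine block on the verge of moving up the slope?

At impending motion up the slope, friction acts down-slope at its limit: f = μ_s N.
P is parallel to the surface, so N = m g cos θ = 3300 N.
Along the incline: P = m g sin θ + μ_s N = 2970 + 0.42×3300 = 4360 N.

P ≈ 4360 N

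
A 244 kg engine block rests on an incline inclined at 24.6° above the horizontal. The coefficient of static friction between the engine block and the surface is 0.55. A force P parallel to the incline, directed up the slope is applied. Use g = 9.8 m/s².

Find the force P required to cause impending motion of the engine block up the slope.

At impending motion up the slope, friction acts down-slope at its limit: f = μ_s N.
P is parallel to the surface, so N = m g cos θ = 2170 N.
Along the incline: P = m g sin θ + μ_s N = 995 + 0.55×2170 = 2190 N.

P ≈ 2190 N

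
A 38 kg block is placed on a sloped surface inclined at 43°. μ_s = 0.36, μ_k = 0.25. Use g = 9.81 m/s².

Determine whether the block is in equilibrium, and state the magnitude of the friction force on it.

N = m g cos θ = 273 N.
Down-slope weight component: m g sin θ = 254 N.
μ_s N = 98.1 N.
254 > 98.1 N, so it slides; kinetic friction f = μ_k N = 0.25×273 = 68.2 N.

f ≈ 68.2 N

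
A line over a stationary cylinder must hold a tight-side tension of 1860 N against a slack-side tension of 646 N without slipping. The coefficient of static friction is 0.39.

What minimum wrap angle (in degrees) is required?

β_min ≈ 155°

T₂/T₁ = e^{μβ} → β = ln(T₂/T₁)/μ.
β = ln(1860/646)/0.39 = 1.058/0.39 = 2.712 rad.
In degrees: β = 2.712 × 180/π = 155°.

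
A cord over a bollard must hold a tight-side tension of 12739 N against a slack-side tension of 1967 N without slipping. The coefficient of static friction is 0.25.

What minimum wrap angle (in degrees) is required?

T₂/T₁ = e^{μβ} → β = ln(T₂/T₁)/μ.
β = ln(12739/1967)/0.25 = 1.868/0.25 = 7.473 rad.
In degrees: β = 7.473 × 180/π = 428°.

β_min ≈ 428°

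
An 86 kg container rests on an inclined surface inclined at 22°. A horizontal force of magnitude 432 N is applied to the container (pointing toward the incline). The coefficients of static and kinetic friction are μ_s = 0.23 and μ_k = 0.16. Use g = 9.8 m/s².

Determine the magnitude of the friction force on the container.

f ≈ 84.8 N (down the incline)

Normal direction: N = m g cos θ + P sin θ = 943.3 N.
Parallel to the incline: P cos θ − m g sin θ = 400.5 − 315.7 = 84.82 N; the friction needed to balance this is 84.82 N acting down the slope.
The limit of static friction is μ_s N = 216.9 N.
|f_req| = 84.82 ≤ 216.9 N → the container is in equilibrium; friction equals the required value.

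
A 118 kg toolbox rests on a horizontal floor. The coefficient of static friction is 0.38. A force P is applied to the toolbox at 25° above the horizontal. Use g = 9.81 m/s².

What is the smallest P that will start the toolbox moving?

P ≈ 412 N

N = m g − P sin α (the pull lifts the toolbox).
At impending slip, P cos α = μ_s N = μ_s (m g − P sin α).
Solving: P (cos α + μ_s sin α) = μ_s m g → P = 0.38×1160/(cos 25° + 0.38 sin 25°) = 440/1.067 = 412 N.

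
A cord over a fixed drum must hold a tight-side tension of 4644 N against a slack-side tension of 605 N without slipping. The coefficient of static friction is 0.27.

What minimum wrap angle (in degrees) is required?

β_min ≈ 432°

T₂/T₁ = e^{μβ} → β = ln(T₂/T₁)/μ.
β = ln(4644/605)/0.27 = 2.038/0.27 = 7.549 rad.
In degrees: β = 7.549 × 180/π = 432°.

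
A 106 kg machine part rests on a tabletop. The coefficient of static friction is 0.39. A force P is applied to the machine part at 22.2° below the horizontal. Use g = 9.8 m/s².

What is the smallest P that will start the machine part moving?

P ≈ 520 N

N = m g + P sin α (the push presses the machine part into the tabletop).
At impending slip, P cos α = μ_s N = μ_s (m g + P sin α).
Solving: P (cos α − μ_s sin α) = μ_s m g → P = 0.39×1040/(cos 22.2° − 0.39 sin 22.2°) = 405/0.7785 = 520 N.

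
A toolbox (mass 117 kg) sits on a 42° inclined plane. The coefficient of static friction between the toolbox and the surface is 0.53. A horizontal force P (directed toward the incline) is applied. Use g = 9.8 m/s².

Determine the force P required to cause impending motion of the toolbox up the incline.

At impending motion up the slope, friction acts down-slope at its limit: f = μ_s N.
Perpendicular to the incline: N = m g cos θ + P sin θ.
Along the incline: P cos θ = m g sin θ + μ_s N = m g sin θ + μ_s (m g cos θ + P sin θ).
Solving, P (cos θ − μ_s sin θ) = m g (sin θ + μ_s cos θ), so P = 117×9.8×(sin 42° + 0.53 cos 42°)/(cos 42° − 0.53 sin 42°) = 1150×1.063/0.3885 = 3140 N.

P ≈ 3140 N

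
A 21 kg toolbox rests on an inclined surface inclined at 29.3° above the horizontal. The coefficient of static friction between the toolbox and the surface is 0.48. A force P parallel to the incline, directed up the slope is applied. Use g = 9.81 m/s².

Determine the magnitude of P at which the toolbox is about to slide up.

P ≈ 187 N

At impending motion up the slope, friction acts down-slope at its limit: f = μ_s N.
P is parallel to the surface, so N = m g cos θ = 180 N.
Along the incline: P = m g sin θ + μ_s N = 101 + 0.48×180 = 187 N.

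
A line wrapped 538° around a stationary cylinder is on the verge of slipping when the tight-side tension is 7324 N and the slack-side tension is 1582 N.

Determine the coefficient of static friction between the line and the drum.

T₂/T₁ = e^{μβ} → μ = ln(T₂/T₁)/β.
β = 538° = 9.39 rad.
μ = ln(7324/1582)/9.39 = ln(4.63)/9.39 = 0.163.

μ ≈ 0.163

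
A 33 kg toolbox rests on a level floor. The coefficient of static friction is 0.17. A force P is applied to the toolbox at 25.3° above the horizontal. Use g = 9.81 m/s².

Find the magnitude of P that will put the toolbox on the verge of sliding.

P ≈ 56.3 N

N = m g − P sin α (the pull lifts the toolbox).
At impending slip, P cos α = μ_s N = μ_s (m g − P sin α).
Solving: P (cos α + μ_s sin α) = μ_s m g → P = 0.17×324/(cos 25.3° + 0.17 sin 25.3°) = 55/0.9767 = 56.3 N.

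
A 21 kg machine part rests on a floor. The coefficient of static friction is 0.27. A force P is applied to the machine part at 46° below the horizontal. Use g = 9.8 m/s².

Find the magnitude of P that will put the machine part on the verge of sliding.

P ≈ 111 N

N = m g + P sin α (the push presses the machine part into the floor).
At impending slip, P cos α = μ_s N = μ_s (m g + P sin α).
Solving: P (cos α − μ_s sin α) = μ_s m g → P = 0.27×206/(cos 46° − 0.27 sin 46°) = 55.6/0.5004 = 111 N.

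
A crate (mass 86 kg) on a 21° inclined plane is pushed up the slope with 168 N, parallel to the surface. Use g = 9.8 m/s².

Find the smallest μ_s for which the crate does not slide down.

μ_s,min ≈ 0.17

N = m g cos θ = 786.8 N.
Friction must make up the shortfall along the incline: f = m g sin θ − P = 302 − 168 = 134 N.
At the threshold f = μ_s N, so μ_s,min = 134/786.8 = 0.17.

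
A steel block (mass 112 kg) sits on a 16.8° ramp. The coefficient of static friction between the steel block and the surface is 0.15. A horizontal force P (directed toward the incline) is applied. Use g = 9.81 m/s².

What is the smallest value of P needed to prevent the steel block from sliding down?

P_min ≈ 160 N

The steel block tends to slide down (tan θ > μ_s), so at the point of impending slip friction acts up-slope at its limit: f = μ_s N.
Perpendicular to the incline: N = m g cos θ + P sin θ.
Along the incline: P cos θ + μ_s N = m g sin θ, i.e. P cos θ + μ_s (m g cos θ + P sin θ) = m g sin θ.
Solving, P (cos θ + μ_s sin θ) = m g (sin θ − μ_s cos θ), so P = 1100×0.1454/1.001 = 160 N.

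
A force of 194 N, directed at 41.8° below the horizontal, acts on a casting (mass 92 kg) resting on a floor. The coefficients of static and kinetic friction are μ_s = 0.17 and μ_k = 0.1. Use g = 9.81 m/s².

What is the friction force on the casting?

f ≈ 145 N

The vertical component of P adds to the normal force: N = m g + P sin α = 902.5 + 129.3 = 1032 N.
Horizontally, friction must balance P cos α = 144.6 N.
The static-friction limit is μ_s N = 175.4 N.
Since 144.6 N does not exceed the limit, the casting stays at rest and f = 145 N.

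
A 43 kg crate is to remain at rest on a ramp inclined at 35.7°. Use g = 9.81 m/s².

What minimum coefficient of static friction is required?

At the slip threshold m g sin θ = μ_s m g cos θ, so μ_s,min = tan θ.
μ_s,min = tan 35.7° = 0.719.

μ_s,min ≈ 0.719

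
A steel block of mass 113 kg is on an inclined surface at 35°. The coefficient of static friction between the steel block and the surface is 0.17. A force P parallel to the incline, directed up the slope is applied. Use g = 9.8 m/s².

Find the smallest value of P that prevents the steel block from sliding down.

The steel block tends to slide down (tan θ > μ_s), so at the point of impending slip friction acts up-slope at its limit: f = μ_s N.
P is parallel to the surface, so N = m g cos θ = 907 N.
Along the incline: P + μ_s N = m g sin θ, so P = 635 − 0.17×907 = 481 N.

P_min ≈ 481 N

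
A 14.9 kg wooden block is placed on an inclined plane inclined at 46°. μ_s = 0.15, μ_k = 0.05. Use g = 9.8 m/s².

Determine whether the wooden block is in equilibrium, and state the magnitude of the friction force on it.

N = m g cos θ = 101 N.
Down-slope weight component: m g sin θ = 105 N.
μ_s N = 15.2 N.
105 > 15.2 N, so it slides; kinetic friction f = μ_k N = 0.05×101 = 5.07 N.

f ≈ 5.07 N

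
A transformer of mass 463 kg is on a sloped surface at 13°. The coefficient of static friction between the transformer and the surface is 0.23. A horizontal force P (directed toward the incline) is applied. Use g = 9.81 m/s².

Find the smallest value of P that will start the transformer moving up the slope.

P ≈ 2210 N

At impending motion up the slope, friction acts down-slope at its limit: f = μ_s N.
Perpendicular to the incline: N = m g cos θ + P sin θ.
Along the incline: P cos θ = m g sin θ + μ_s N = m g sin θ + μ_s (m g cos θ + P sin θ).
Solving, P (cos θ − μ_s sin θ) = m g (sin θ + μ_s cos θ), so P = 463×9.81×(sin 13° + 0.23 cos 13°)/(cos 13° − 0.23 sin 13°) = 4540×0.4491/0.9226 = 2210 N.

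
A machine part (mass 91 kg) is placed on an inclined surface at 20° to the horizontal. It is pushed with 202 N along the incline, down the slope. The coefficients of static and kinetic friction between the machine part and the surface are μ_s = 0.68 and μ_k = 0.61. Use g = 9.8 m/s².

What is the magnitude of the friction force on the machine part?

Normal force: N = m g cos θ = 91 × 9.8 × cos 20° = 838 N.
The friction needed for equilibrium is m g sin θ + P = 305 + 202 = 507 N, measured positive up-slope.
Static friction can supply at most μ_s N = 569.9 N.
Since |507| ≤ 569.9 N, the machine part remains in static equilibrium and friction takes exactly the required value.

f ≈ 507 N (up the incline)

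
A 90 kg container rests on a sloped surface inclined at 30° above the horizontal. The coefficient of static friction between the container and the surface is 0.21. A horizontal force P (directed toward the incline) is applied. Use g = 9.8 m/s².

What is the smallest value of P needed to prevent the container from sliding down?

The container tends to slide down (tan θ > μ_s), so at the point of impending slip friction acts up-slope at its limit: f = μ_s N.
Perpendicular to the incline: N = m g cos θ + P sin θ.
Along the incline: P cos θ + μ_s N = m g sin θ, i.e. P cos θ + μ_s (m g cos θ + P sin θ) = m g sin θ.
Solving, P (cos θ + μ_s sin θ) = m g (sin θ − μ_s cos θ), so P = 882×0.3181/0.971 = 289 N.

P_min ≈ 289 N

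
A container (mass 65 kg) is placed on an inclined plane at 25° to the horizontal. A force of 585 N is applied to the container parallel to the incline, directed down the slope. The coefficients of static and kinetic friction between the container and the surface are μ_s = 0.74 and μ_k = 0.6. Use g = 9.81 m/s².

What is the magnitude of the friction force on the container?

Normal force: N = m g cos θ = 65 × 9.81 × cos 25° = 577.9 N.
For equilibrium along the incline the friction force must supply f = m g sin θ + P = 269.5 + 585 = 854.5 N (positive meaning up-slope).
Static friction can supply at most μ_s N = 427.7 N.
|854.5| exceeds 427.7 N, so the container slips down-slope; friction is kinetic, f = μ_k N = 0.6×577.9 = 347 N.

f ≈ 347 N (up the incline)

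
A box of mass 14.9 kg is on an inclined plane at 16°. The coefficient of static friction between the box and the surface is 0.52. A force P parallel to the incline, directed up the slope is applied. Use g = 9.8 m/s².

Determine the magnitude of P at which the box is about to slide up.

At impending motion up the slope, friction acts down-slope at its limit: f = μ_s N.
P is parallel to the surface, so N = m g cos θ = 140 N.
Along the incline: P = m g sin θ + μ_s N = 40.2 + 0.52×140 = 113 N.

P ≈ 113 N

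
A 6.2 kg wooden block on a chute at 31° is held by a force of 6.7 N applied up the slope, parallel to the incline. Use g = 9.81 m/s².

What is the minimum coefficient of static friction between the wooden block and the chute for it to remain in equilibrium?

μ_s,min ≈ 0.472

N = m g cos θ = 52.13 N.
Friction must make up the shortfall along the incline: f = m g sin θ − P = 31.33 − 6.7 = 24.63 N.
At the threshold f = μ_s N, so μ_s,min = 24.63/52.13 = 0.472.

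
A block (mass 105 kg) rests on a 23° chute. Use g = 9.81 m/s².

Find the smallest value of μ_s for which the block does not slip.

μ_s,min ≈ 0.424

At the slip threshold m g sin θ = μ_s m g cos θ, so μ_s,min = tan θ.
μ_s,min = tan 23° = 0.424.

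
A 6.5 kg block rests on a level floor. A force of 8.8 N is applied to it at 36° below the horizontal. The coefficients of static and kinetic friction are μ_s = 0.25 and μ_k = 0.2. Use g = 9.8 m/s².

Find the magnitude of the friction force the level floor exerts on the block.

f ≈ 7.12 N

N = m g + P sin α = 63.7 + 8.8×sin 36° = 68.87 N.
Horizontally, friction must balance P cos α = 7.119 N.
The static-friction limit is μ_s N = 17.22 N.
Since 7.119 N does not exceed the limit, the block stays at rest and f = 7.12 N.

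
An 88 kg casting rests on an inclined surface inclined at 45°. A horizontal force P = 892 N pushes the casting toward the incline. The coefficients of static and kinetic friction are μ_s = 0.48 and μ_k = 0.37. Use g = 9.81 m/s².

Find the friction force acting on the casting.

f ≈ 20.3 N (down the incline)

Normal direction: N = m g cos θ + P sin θ = 1241 N.
Along the incline, the net driving force (taking up-slope positive) is P cos θ − m g sin θ = 630.7 − 610.4 = 20.31 N, so equilibrium requires friction f = -20.31 N (down-slope).
Maximum static friction: μ_s N = 0.48 × 1241 = 595.8 N.
Since 20.31 N is within the 595.8 N limit, the casting stays put and friction is exactly 20.3 N.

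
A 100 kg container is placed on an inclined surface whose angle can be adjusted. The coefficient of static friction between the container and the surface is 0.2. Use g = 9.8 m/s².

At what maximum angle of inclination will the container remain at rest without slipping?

At the slip threshold, m g sin θ = μ_s · m g cos θ, so tan θ = μ_s.
θ_max = arctan(0.2) = 11.3°.

θ_max ≈ 11.3°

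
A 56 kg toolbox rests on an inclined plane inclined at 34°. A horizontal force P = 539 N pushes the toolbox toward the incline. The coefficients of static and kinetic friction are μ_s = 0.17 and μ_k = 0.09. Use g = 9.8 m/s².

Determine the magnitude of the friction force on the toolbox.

The horizontal push has a component P sin θ into the surface, so N = m g cos θ + P sin θ = 455 + 301.4 = 756.4 N.
Parallel to the incline: P cos θ − m g sin θ = 446.9 − 306.9 = 140 N; the friction needed to balance this is 140 N acting down the slope.
Maximum static friction: μ_s N = 0.17 × 756.4 = 128.6 N.
|f_req| = 140 > 128.6 N → the toolbox slides up the incline; f = μ_k N = 0.09 × 756.4 = 68.1 N.

f ≈ 68.1 N (down the incline)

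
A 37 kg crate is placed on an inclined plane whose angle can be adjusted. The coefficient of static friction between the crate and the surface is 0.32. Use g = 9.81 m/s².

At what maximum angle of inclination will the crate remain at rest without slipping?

θ_max ≈ 17.7°

At the slip threshold, m g sin θ = μ_s · m g cos θ, so tan θ = μ_s.
θ_max = arctan(0.32) = 17.7°.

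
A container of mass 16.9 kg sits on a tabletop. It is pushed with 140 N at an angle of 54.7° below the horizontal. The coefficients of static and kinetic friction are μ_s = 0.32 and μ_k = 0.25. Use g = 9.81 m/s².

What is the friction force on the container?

N = m g + P sin α = 165.8 + 140×sin 54.7° = 280 N.
The horizontal driving force is P cos α = 80.9 N, so equilibrium needs friction f = 80.9 N.
The static-friction limit is μ_s N = 89.62 N.
80.9 ≤ 89.62 N → static; friction equals the required 80.9 N.

f ≈ 80.9 N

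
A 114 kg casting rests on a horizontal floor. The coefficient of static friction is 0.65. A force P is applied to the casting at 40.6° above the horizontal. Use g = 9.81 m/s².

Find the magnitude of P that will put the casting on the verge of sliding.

N = m g − P sin α (the pull lifts the casting).
At impending slip, P cos α = μ_s N = μ_s (m g − P sin α).
Solving: P (cos α + μ_s sin α) = μ_s m g → P = 0.65×1120/(cos 40.6° + 0.65 sin 40.6°) = 727/1.182 = 615 N.

P ≈ 615 N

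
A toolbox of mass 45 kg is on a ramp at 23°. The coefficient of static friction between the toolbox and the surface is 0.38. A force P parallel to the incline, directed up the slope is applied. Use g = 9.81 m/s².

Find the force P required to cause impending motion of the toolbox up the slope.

P ≈ 327 N

At impending motion up the slope, friction acts down-slope at its limit: f = μ_s N.
P is parallel to the surface, so N = m g cos θ = 406 N.
Along the incline: P = m g sin θ + μ_s N = 172 + 0.38×406 = 327 N.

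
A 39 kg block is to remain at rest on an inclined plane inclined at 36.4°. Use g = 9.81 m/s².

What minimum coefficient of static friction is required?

At the slip threshold m g sin θ = μ_s m g cos θ, so μ_s,min = tan θ.
μ_s,min = tan 36.4° = 0.737.

μ_s,min ≈ 0.737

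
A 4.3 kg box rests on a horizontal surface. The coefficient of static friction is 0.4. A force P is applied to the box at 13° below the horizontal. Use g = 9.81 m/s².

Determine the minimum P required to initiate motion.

P ≈ 19.1 N

N = m g + P sin α (the push presses the box into the horizontal surface).
At impending slip, P cos α = μ_s N = μ_s (m g + P sin α).
Solving: P (cos α − μ_s sin α) = μ_s m g → P = 0.4×42.2/(cos 13° − 0.4 sin 13°) = 16.9/0.8844 = 19.1 N.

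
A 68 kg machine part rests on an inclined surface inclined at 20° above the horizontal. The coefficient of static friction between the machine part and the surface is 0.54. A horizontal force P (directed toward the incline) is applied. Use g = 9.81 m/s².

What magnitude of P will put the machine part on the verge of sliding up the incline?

At impending motion up the slope, friction acts down-slope at its limit: f = μ_s N.
Perpendicular to the incline: N = m g cos θ + P sin θ.
Along the incline: P cos θ = m g sin θ + μ_s N = m g sin θ + μ_s (m g cos θ + P sin θ).
Solving, P (cos θ − μ_s sin θ) = m g (sin θ + μ_s cos θ), so P = 68×9.81×(sin 20° + 0.54 cos 20°)/(cos 20° − 0.54 sin 20°) = 667×0.8495/0.755 = 751 N.

P ≈ 751 N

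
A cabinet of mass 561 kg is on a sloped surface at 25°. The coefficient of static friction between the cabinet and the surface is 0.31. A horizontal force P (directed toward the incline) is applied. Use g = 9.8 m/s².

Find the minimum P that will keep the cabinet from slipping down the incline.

The cabinet tends to slide down (tan θ > μ_s), so at the point of impending slip friction acts up-slope at its limit: f = μ_s N.
Perpendicular to the incline: N = m g cos θ + P sin θ.
Along the incline: P cos θ + μ_s N = m g sin θ, i.e. P cos θ + μ_s (m g cos θ + P sin θ) = m g sin θ.
Solving, P (cos θ + μ_s sin θ) = m g (sin θ − μ_s cos θ), so P = 5500×0.1417/1.037 = 751 N.

P_min ≈ 751 N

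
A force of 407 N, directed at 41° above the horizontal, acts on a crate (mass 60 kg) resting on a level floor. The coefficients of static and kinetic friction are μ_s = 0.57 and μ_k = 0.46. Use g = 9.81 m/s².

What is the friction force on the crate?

The vertical component of P reduces the normal force: N = m g − P sin α = 588.6 − 267 = 321.6 N.
Horizontally, friction must balance P cos α = 307.2 N.
μ_s N = 0.57 × 321.6 = 183.3 N.
307.2 > 183.3 N → the crate slides; f = μ_k N = 0.46×321.6 = 148 N.

f ≈ 148 N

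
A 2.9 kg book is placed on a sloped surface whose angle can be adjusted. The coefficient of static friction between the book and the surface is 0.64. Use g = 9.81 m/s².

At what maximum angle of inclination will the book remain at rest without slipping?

θ_max ≈ 32.6°

At the slip threshold, m g sin θ = μ_s · m g cos θ, so tan θ = μ_s.
θ_max = arctan(0.64) = 32.6°.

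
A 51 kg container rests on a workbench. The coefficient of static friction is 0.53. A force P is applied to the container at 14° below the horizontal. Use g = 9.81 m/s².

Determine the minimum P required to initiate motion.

N = m g + P sin α (the push presses the container into the workbench).
At impending slip, P cos α = μ_s N = μ_s (m g + P sin α).
Solving: P (cos α − μ_s sin α) = μ_s m g → P = 0.53×500/(cos 14° − 0.53 sin 14°) = 265/0.8421 = 315 N.

P ≈ 315 N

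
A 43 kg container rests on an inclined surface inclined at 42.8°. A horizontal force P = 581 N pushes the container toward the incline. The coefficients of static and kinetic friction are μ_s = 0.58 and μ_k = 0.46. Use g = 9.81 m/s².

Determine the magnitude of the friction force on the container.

f ≈ 140 N (down the incline)

Resolve perpendicular to the incline: N = m g cos θ + P sin θ = 43×9.81×cos 42.8° + 581×sin 42.8° = 704.3 N.
Parallel to the incline: P cos θ − m g sin θ = 426.3 − 286.6 = 139.7 N; the friction needed to balance this is 139.7 N acting down the slope.
The limit of static friction is μ_s N = 408.5 N.
Since 139.7 N is within the 408.5 N limit, the container stays put and friction is exactly 140 N.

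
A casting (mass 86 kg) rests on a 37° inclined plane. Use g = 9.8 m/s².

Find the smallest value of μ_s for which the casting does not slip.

At the slip threshold m g sin θ = μ_s m g cos θ, so μ_s,min = tan θ.
μ_s,min = tan 37° = 0.754.

μ_s,min ≈ 0.754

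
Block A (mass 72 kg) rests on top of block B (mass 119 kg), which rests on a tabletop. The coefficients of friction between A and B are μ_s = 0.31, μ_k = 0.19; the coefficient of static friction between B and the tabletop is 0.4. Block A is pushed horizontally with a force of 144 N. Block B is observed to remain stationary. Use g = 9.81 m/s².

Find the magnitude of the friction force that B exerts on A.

Between the blocks, N₁ = m_A g = 706.3 N.
So the A–B interface can sustain at most μ_s N₁ = 219 N of static friction.
Since P = 144 N ≤ 219 N, A does not slip on B; friction on A equals P = 144 N.
B experiences an equal 144 N forward from A (third law). B is in equilibrium, so the floor supplies f₂ = 144 N of static friction (limit μ_s(m_A+m_B)g = 749.5 N, not exceeded).

f ≈ 144 N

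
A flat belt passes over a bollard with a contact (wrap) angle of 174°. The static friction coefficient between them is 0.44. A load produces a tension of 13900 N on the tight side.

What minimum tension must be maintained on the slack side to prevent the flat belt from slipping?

Capstan equation at impending slip: T_tight/T_slack = e^{μβ}.
β = 174° = 3.037 rad; e^{μβ} = e^{0.44×3.037} = 3.805.
T_slack = T_tight / e^{μβ} = 13900 / 3.805 = 3650 N.

T_min ≈ 3650 N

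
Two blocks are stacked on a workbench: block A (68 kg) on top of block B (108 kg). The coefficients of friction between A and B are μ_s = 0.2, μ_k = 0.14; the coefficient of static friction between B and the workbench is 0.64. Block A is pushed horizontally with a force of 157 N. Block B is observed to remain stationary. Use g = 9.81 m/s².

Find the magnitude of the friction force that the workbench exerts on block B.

f ≈ 93.4 N

The normal force B exerts on A is simply A's weight, N₁ = 667.1 N.
Maximum static friction on A from B: μ_s N₁ = 0.2×667.1 = 133.4 N.
P = 157 N exceeds that limit, so A slips over B and the interface friction becomes kinetic: f₁ = μ_k N₁ = 0.14×667.1 = 93.4 N.
By Newton's third law B feels 93.4 N forward from A. With B stationary, the floor's static friction on B balances it: f₂ = 93.4 N (well within μ_s(m_A+m_B)g = 1105 N).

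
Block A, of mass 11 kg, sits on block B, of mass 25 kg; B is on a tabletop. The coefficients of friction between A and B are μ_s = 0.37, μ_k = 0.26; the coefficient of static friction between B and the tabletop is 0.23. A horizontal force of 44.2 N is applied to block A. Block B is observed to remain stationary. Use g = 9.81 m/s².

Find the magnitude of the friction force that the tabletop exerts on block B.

Normal force at the A–B interface: N₁ = m_A g = 107.9 N.
So the A–B interface can sustain at most μ_s N₁ = 39.93 N of static friction.
Since P = 44.2 N > 39.93 N, A slides on B; the A–B friction is kinetic: f₁ = μ_k N₁ = 0.26×107.9 = 28.1 N.
By Newton's third law B feels 28.1 N forward from A. With B stationary, the floor's static friction on B balances it: f₂ = 28.1 N (well within μ_s(m_A+m_B)g = 81.23 N).

f ≈ 28.1 N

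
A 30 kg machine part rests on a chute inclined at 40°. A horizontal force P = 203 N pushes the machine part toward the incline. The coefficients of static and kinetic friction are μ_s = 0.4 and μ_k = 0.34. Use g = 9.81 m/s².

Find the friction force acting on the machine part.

The horizontal push has a component P sin θ into the surface, so N = m g cos θ + P sin θ = 225.4 + 130.5 = 355.9 N.
Parallel to the incline: P cos θ − m g sin θ = 155.5 − 189.2 = -33.67 N; the friction needed to balance this is 33.67 N acting up the slope.
The limit of static friction is μ_s N = 142.4 N.
|f_req| = 33.67 ≤ 142.4 N → the machine part is in equilibrium; friction equals the required value.

f ≈ 33.7 N (up the incline)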